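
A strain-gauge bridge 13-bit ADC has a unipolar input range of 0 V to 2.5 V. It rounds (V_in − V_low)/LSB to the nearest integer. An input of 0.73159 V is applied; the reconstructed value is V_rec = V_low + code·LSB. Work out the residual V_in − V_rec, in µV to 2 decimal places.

83.65 µV

LSB = 2.5/2^13 = 305.18 µV.
Scaled input = 2397.2741 LSBs, so code = 2397.
Code 2397 maps back to 0 + 2397×0.000305176 V = 0.73150635 V.
Error = 0.73159 − 0.73150635 = 8.36523e-05 V = 83.65 µV.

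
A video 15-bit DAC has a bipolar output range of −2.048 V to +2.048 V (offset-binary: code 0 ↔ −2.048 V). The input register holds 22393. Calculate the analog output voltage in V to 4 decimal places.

LSB = 4.096 V / 2^15 = 125.00 µV.
V_out = (−2.048) + 22393 × 0.000125 V = 0.751125 V.

0.7511 V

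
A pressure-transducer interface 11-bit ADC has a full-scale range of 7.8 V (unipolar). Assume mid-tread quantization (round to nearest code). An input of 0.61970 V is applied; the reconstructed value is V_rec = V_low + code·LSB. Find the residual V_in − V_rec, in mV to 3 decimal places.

Step size: 7.8 V ÷ 2^11 = 3.809 mV.
(V_in − V_low)/LSB = (0.61970 − 0)/0.00380859 = 162.7110 → code 163 (round).
V_rec = 0 + 163·0.00380859 = 0.62080078 V.
Difference: -0.00110078 V → -1.101 mV.

-1.101 mV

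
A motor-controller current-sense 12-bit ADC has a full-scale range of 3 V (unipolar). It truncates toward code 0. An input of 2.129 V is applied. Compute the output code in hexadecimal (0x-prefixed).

LSB = 3 V / 4096 = 0.732 mV.
(V_in − V_low)/LSB = (2.129 − 0) / 0.000732422 = 2906.795.
⌊·⌋(2906.795) = 2906.
In hexadecimal (0x-prefixed): 0xB5A.

code 0xB5A (decimal 2906)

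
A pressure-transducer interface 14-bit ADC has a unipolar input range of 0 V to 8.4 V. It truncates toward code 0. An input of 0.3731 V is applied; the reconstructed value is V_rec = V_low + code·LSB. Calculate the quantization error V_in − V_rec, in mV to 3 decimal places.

Step size: 8.4 V ÷ 2^14 = 0.513 mV.
(V_in − V_low)/LSB = (0.3731 − 0)/0.000512695 = 727.7227 → code 727 (floor).
Reconstructed: 0.37272949 V.
Error = 0.3731 − 0.37272949 = 0.000370508 V = 0.371 mV.

0.371 mV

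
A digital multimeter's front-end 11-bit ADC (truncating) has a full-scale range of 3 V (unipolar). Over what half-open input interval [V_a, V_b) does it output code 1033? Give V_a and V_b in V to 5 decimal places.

LSB = 3/2^11 = 1.465 mV.
V_a = V_low + 1033·LSB = 1.51318 V; V_b = V_low + 1034·LSB = 1.51465 V.

[1.51318 V, 1.51465 V)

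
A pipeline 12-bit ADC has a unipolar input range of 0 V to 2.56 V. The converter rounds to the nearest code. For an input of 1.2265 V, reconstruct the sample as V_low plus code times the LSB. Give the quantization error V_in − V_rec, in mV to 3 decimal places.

0.250 mV

Step size: 2.56 V ÷ 2^12 = 0.625 mV.
(V_in − V_low)/LSB = (1.2265 − 0)/0.000625 = 1962.4000 → code 1962 (round).
Reconstructed: 1.22625 V.
V_in − V_rec = 0.00025 V = 0.250 mV.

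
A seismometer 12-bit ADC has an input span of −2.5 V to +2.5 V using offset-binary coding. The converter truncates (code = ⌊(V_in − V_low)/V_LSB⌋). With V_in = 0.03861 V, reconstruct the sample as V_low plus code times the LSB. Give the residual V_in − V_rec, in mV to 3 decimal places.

0.768 mV

One LSB is 5 V / 4096 = 1.221 mV.
Scaled input = 2079.6293 LSBs, so code = 2079.
V_rec = (−2.5) + 2079·0.0012207 = 0.037841797 V.
Error = 0.03861 − 0.037841797 = 0.000768203 V = 0.768 mV.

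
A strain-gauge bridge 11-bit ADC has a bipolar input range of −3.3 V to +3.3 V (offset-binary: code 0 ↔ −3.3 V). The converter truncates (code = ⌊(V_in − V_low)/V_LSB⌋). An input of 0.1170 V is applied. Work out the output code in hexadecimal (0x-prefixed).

LSB = 6.6 V / 2048 = 3.223 mV.
(V_in − V_low)/LSB = (0.1170 − (−3.3)) / 0.00322266 = 1060.305.
Floor → code 1060.
In hexadecimal (0x-prefixed): 0x424.

code 0x424 (decimal 1060)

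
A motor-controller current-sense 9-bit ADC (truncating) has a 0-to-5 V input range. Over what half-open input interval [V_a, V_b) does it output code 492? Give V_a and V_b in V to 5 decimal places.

[4.80469 V, 4.81445 V)

LSB = 5/2^9 = 9.766 mV.
V_a = V_low + 492·LSB = 4.80469 V; V_b = V_low + 493·LSB = 4.81445 V.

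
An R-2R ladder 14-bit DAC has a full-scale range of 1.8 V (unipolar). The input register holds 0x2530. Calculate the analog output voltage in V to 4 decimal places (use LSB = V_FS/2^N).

1.0459 V

LSB = 1.8 V / 2^14 = 109.86 µV.
Code 0x2530 = 9520 decimal.
V_out = 0 + 9520 × 0.000109863 V = 1.0459 V.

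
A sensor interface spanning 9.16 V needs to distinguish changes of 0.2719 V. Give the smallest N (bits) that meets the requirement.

6 bits

Number of steps required ≥ 9.16 V / 0.2719 V = 33.69.
Need 2^N ≥ 33.69; 2^5 = 32, 2^6 = 64.
Minimum N = 6.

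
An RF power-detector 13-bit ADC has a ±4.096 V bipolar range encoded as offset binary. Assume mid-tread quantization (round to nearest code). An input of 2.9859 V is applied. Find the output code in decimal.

code 7082

LSB = 8.192 V / 8192 = 1.000 mV.
(V_in − V_low)/LSB = (2.9859 − (−4.096)) / 0.001 = 7081.900.
round(7081.900) = 7082.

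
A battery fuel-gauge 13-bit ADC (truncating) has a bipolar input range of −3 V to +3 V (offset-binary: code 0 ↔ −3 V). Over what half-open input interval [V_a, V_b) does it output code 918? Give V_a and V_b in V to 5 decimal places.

[-2.32764 V, -2.32690 V)

LSB = 6/2^13 = 0.732 mV.
V_a = V_low + 918·LSB = -2.32764 V; V_b = V_low + 919·LSB = -2.3269 V.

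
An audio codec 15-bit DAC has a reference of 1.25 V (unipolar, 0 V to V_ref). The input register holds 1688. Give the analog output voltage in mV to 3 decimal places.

LSB = 1.25 V / 2^15 = 38.15 µV.
V_out = 0 + 1688 × 3.8147e-05 V = 0.0643921 V.
= 64.392 mV.

64.392 mV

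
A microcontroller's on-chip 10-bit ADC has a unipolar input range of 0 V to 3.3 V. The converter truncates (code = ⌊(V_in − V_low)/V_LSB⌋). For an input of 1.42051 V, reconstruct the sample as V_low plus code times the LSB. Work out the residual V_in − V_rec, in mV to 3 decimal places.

2.541 mV

LSB = 3.3/2^10 = 3.223 mV.
(1.42051 − 0)/0.00322266 = 440.7886; ⌊·⌋ gives code 440.
Code 440 maps back to 0 + 440×0.00322266 V = 1.4179688 V.
Error = 1.42051 − 1.4179688 = 0.00254125 V = 2.541 mV.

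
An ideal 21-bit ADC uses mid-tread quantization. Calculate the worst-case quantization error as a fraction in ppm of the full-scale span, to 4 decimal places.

0.2384 ppm

Rounding → worst-case error = ½ LSB = V_FS/2^22, so 1e+06/4194304 = 0.238419 ppm of full scale.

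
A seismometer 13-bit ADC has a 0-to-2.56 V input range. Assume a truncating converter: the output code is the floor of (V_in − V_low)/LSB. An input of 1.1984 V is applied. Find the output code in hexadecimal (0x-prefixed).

code 0xEFA (decimal 3834)

LSB = 2.56 V / 8192 = 312.50 µV.
(V_in − V_low)/LSB = (1.1984 − 0) / 0.0003125 = 3834.880.
⌊·⌋(3834.880) = 3834.
In hexadecimal (0x-prefixed): 0xEFA.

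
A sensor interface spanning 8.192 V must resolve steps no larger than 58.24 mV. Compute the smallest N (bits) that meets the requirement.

8 bits

Number of steps required ≥ 8.192 V / 58.24 mV = 140.66.
Need 2^N ≥ 140.66; 2^7 = 128, 2^8 = 256.
Minimum N = 8.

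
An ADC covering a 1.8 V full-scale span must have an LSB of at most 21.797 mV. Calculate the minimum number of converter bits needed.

7 bits

Number of steps required ≥ 1.8 V / 21.797 mV = 82.58.
Need 2^N ≥ 82.58; 2^6 = 64, 2^7 = 128.
Minimum N = 7.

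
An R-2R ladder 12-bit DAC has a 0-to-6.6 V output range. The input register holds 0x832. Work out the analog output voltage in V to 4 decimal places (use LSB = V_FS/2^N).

LSB = 6.6 V / 2^12 = 1.611 mV.
Code 0x832 = 2098 decimal.
V_out = 0 + 2098 × 0.00161133 V = 3.38057 V.

3.3806 V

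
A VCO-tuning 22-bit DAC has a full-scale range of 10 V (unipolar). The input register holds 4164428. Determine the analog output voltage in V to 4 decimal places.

9.9288 V

LSB = 10 V / 2^22 = 2.38 µV.
V_out = 0 + 4164428 × 2.38419e-06 V = 9.92877 V.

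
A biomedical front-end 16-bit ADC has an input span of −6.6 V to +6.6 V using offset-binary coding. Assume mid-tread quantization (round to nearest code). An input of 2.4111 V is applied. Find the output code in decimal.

LSB = 13.2 V / 65536 = 201.42 µV.
(2.4111 − (−6.6)) / 0.000201416 = 44738.746 LSBs.
So the output code is 44739.

code 44739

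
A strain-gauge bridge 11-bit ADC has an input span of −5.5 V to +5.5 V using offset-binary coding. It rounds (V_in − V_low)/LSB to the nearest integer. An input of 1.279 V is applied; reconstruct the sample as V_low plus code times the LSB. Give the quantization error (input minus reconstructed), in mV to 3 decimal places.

Step size: 11 V ÷ 2^11 = 5.371 mV.
(1.279 − (−5.5))/0.00537109 = 1262.1265; round gives code 1262.
Reconstructed: 1.2783203 V.
V_in − V_rec = 0.000679687 V = 0.680 mV.

0.680 mV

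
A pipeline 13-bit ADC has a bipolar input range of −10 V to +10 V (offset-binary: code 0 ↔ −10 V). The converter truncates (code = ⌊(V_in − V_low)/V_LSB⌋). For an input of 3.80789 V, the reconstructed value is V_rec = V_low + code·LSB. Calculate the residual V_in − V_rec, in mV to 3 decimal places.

1.738 mV

LSB = 20/2^13 = 2.441 mV.
(3.80789 − (−10))/0.00244141 = 5655.7117; ⌊·⌋ gives code 5655.
Code 5655 maps back to (−10) + 5655×0.00244141 V = 3.8061523 V.
V_in − V_rec = 0.00173766 V = 1.738 mV.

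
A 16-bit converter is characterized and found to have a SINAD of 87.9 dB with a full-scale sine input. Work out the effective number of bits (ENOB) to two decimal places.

14.31 bits

ENOB = (SINAD − 1.76) / 6.02 = (87.9 − 1.76)/6.02 = 14.309.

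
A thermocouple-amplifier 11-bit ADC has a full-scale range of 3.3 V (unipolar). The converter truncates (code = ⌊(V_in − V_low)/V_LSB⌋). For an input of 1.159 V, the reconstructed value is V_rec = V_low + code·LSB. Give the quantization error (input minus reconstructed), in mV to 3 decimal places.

Step size: 3.3 V ÷ 2^11 = 1.611 mV.
(V_in − V_low)/LSB = (1.159 − 0)/0.00161133 = 719.2824 → code 719 (floor).
Reconstructed: 1.1585449 V.
Error = 1.159 − 1.1585449 = 0.000455078 V = 0.455 mV.

0.455 mV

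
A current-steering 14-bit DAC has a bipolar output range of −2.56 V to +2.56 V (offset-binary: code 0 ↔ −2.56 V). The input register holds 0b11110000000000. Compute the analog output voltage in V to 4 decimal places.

2.2400 V

LSB = 5.12 V / 2^14 = 312.50 µV.
Code 0b11110000000000 = 15360 decimal.
V_out = (−2.56) + 15360 × 0.0003125 V = 2.24 V.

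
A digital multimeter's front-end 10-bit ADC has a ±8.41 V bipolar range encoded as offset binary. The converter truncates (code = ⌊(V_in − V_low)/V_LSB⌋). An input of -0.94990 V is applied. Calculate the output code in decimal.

Full-scale span = 16.82 V; LSB = 16.82/2^10 = 16.426 mV.
(V_in − V_low)/LSB = (-0.94990 − (−8.41)) / 0.0164258 = 454.170.
⌊·⌋(454.170) = 454.

code 454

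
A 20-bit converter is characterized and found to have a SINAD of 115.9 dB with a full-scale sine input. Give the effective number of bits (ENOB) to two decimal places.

ENOB = (SINAD − 1.76) / 6.02 = (115.9 − 1.76)/6.02 = 18.960.

18.96 bits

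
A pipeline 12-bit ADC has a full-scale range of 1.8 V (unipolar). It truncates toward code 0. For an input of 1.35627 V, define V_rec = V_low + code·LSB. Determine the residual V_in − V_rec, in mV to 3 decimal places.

0.118 mV

LSB = 1.8/2^12 = 439.45 µV.
(V_in − V_low)/LSB = (1.35627 − 0)/0.000439453 = 3086.2677 → code 3086 (floor).
Code 3086 maps back to 0 + 3086×0.000439453 V = 1.3561523 V.
Error = 1.35627 − 1.3561523 = 0.000117656 V = 0.118 mV.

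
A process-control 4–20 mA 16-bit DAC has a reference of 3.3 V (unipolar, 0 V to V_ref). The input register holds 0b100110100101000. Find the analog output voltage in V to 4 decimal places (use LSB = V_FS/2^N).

LSB = 3.3 V / 2^16 = 50.35 µV.
Code 0b100110100101000 = 19752 decimal.
V_out = 0 + 19752 × 5.0354e-05 V = 0.994592 V.

0.9946 V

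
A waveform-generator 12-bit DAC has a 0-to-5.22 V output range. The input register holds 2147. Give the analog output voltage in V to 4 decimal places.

2.7362 V

LSB = 5.22 V / 2^12 = 1.274 mV.
V_out = 0 + 2147 × 0.00127441 V = 2.73617 V.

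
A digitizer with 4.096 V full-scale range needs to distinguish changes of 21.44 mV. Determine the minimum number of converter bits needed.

8 bits

Number of steps required ≥ 4.096 V / 21.44 mV = 191.04.
Need 2^N ≥ 191.04; 2^7 = 128, 2^8 = 256.
Minimum N = 8.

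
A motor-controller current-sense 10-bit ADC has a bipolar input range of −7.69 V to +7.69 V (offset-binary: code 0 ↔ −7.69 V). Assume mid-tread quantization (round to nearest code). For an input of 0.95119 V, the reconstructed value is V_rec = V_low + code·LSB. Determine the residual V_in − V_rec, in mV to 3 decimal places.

One LSB is 15.38 V / 1024 = 15.020 mV.
(0.95119 − (−7.69))/0.0150195 = 575.3302; round gives code 575.
Reconstructed: 0.94623047 V.
Difference: 0.00495953 V → 4.960 mV.

4.960 mV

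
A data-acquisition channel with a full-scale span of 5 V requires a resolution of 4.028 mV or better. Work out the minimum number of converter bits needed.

11 bits

Number of steps required ≥ 5 V / 4.028 mV = 1241.31.
Need 2^N ≥ 1241.31; 2^10 = 1024, 2^11 = 2048.
Minimum N = 11.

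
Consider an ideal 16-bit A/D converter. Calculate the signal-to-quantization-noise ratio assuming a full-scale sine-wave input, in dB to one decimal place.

98.1 dB

SNR ≈ 6.02·N + 1.76 dB = 6.02·16 + 1.76 = 98.08 dB.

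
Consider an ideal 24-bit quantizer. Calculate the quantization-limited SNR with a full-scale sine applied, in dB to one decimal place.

146.2 dB

SNR ≈ 6.02·N + 1.76 dB = 6.02·24 + 1.76 = 146.24 dB.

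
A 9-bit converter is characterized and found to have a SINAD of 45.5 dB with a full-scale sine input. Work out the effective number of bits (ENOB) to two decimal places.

7.27 bits

ENOB = (SINAD − 1.76) / 6.02 = (45.5 − 1.76)/6.02 = 7.266.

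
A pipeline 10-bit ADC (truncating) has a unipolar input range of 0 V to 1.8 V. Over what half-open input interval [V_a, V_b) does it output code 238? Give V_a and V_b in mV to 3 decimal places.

LSB = 1.8/2^10 = 1.758 mV.
V_a = V_low + 238·LSB = 0.418359 V; V_b = V_low + 239·LSB = 0.420117 V.

[418.359 mV, 420.117 mV)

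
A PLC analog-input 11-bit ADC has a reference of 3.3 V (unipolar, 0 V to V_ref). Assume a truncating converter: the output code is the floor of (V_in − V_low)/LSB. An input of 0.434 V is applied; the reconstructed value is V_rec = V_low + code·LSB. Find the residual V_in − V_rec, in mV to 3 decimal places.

Step size: 3.3 V ÷ 2^11 = 1.611 mV.
(0.434 − 0)/0.00161133 = 269.3430; ⌊·⌋ gives code 269.
Reconstructed: 0.43344727 V.
Difference: 0.000552734 V → 0.553 mV.

0.553 mV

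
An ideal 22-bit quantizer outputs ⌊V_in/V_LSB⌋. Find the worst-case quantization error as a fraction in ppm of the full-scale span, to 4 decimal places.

Truncating → worst-case error = 1 LSB = V_FS/2^22, so 1e+06/4194304 = 0.238419 ppm of full scale.

0.2384 ppm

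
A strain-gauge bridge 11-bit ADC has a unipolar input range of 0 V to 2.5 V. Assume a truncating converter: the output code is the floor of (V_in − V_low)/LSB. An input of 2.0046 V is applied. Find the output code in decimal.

Full-scale span = 2.5 V; LSB = 2.5/2^11 = 1.221 mV.
Input sits at 1642.168 steps above V_low.
So the output code is 1642.

code 1642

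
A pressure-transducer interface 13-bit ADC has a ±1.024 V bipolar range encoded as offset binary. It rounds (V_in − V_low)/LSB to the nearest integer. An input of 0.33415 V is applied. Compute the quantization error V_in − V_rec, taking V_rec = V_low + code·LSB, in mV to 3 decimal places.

One LSB is 2.048 V / 8192 = 250.00 µV.
Scaled input = 5432.6000 LSBs, so code = 5433.
Reconstructed: 0.33425 V.
V_in − V_rec = -0.0001 V = -0.100 mV.

-0.100 mV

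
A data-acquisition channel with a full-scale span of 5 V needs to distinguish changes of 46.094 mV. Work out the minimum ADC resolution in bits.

Number of steps required ≥ 5 V / 46.094 mV = 108.47.
Need 2^N ≥ 108.47; 2^6 = 64, 2^7 = 128.
Minimum N = 7.

7 bits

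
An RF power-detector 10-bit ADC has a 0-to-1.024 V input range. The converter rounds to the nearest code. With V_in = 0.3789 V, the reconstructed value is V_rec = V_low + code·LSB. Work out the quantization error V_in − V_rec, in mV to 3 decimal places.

Step size: 1.024 V ÷ 2^10 = 1.000 mV.
(0.3789 − 0)/0.001 = 378.9000; round gives code 379.
V_rec = 0 + 379·0.001 = 0.379 V.
Difference: -0.0001 V → -0.100 mV.

-0.100 mV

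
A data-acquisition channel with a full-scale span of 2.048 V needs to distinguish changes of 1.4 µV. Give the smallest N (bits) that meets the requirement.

21 bits

Number of steps required ≥ 2.048 V / 1.4 µV = 1462857.14.
Need 2^N ≥ 1462857.14; 2^20 = 1048576, 2^21 = 2097152.
Minimum N = 21.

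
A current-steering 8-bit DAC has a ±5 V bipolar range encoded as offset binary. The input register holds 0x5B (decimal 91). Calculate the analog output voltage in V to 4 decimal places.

-1.4453 V

LSB = 10 V / 2^8 = 39.062 mV.
Code 0x5B = 91 decimal.
V_out = (−5) + 91 × 0.0390625 V = -1.44531 V.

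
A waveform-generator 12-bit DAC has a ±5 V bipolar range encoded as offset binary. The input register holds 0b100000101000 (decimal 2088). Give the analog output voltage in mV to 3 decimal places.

97.656 mV

LSB = 10 V / 2^12 = 2.441 mV.
Code 0b100000101000 = 2088 decimal.
V_out = (−5) + 2088 × 0.00244141 V = 0.0976562 V.
= 97.656 mV.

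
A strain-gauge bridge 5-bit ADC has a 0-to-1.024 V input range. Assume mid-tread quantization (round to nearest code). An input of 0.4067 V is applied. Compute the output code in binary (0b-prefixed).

code 0b1101 (decimal 13)

With 32 levels over 1.024 V, one step is 32.000 mV.
(0.4067 − 0) / 0.032 = 12.709 LSBs.
Round → code 13.
In binary (0b-prefixed): 0b1101.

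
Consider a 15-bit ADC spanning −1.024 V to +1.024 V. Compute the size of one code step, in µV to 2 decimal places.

62.50 µV

Full-scale span = 2.048 V.
LSB = 2.048 / 2^15 = 2.048 / 32768 = 6.25e-05 V = 62.50 µV.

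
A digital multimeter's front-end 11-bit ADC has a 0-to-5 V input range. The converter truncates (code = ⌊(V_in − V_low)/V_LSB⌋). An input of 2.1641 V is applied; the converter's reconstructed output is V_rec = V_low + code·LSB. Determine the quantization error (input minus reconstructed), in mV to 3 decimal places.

Step size: 5 V ÷ 2^11 = 2.441 mV.
(2.1641 − 0)/0.00244141 = 886.4154; ⌊·⌋ gives code 886.
V_rec = 0 + 886·0.00244141 = 2.1630859 V.
Difference: 0.00101406 V → 1.014 mV.

1.014 mV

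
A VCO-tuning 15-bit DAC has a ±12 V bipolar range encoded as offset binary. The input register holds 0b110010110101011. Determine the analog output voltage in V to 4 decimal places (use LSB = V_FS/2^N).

7.0627 V

LSB = 24 V / 2^15 = 0.732 mV.
Code 0b110010110101011 = 26027 decimal.
V_out = (−12) + 26027 × 0.000732422 V = 7.06274 V.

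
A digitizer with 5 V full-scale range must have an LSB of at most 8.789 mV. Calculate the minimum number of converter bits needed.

Number of steps required ≥ 5 V / 8.789 mV = 568.89.
Need 2^N ≥ 568.89; 2^9 = 512, 2^10 = 1024.
Minimum N = 10.

10 bits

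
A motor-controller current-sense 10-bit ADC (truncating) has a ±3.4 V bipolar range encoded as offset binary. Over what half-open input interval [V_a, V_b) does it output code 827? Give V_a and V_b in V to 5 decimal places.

[2.09180 V, 2.09844 V)

LSB = 6.8/2^10 = 6.641 mV.
V_a = V_low + 827·LSB = 2.0918 V; V_b = V_low + 828·LSB = 2.09844 V.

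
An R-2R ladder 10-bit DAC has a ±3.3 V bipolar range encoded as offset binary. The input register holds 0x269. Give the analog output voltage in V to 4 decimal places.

0.6768 V

LSB = 6.6 V / 2^10 = 6.445 mV.
Code 0x269 = 617 decimal.
V_out = (−3.3) + 617 × 0.00644531 V = 0.676758 V.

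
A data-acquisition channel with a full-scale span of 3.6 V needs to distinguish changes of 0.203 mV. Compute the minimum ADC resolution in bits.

Number of steps required ≥ 3.6 V / 0.203 mV = 17733.99.
Need 2^N ≥ 17733.99; 2^14 = 16384, 2^15 = 32768.
Minimum N = 15.

15 bits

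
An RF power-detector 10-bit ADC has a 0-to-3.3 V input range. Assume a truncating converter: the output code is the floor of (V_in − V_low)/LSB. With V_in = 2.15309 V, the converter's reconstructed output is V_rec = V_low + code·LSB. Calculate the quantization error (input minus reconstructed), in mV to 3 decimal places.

Step size: 3.3 V ÷ 2^10 = 3.223 mV.
(V_in − V_low)/LSB = (2.15309 − 0)/0.00322266 = 668.1104 → code 668 (floor).
V_rec = 0 + 668·0.00322266 = 2.1527344 V.
Difference: 0.000355625 V → 0.356 mV.

0.356 mV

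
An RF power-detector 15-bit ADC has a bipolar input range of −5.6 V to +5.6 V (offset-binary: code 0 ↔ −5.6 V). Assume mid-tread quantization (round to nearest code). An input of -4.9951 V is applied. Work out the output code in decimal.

Full-scale span = 11.2 V; LSB = 11.2/2^15 = 341.80 µV.
(V_in − V_low)/LSB = (-4.9951 − (−5.6)) / 0.000341797 = 1769.765.
round(1769.765) = 1770.

code 1770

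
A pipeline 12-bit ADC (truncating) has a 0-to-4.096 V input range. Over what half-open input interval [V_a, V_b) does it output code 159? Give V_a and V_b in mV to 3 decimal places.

[159.000 mV, 160.000 mV)

LSB = 4.096/2^12 = 1.000 mV.
V_a = V_low + 159·LSB = 0.159 V; V_b = V_low + 160·LSB = 0.16 V.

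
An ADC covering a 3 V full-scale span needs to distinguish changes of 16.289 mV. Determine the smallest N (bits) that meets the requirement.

Number of steps required ≥ 3 V / 16.289 mV = 184.17.
Need 2^N ≥ 184.17; 2^7 = 128, 2^8 = 256.
Minimum N = 8.

8 bits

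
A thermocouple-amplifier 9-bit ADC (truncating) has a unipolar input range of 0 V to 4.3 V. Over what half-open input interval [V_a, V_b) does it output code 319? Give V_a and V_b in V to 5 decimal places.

LSB = 4.3/2^9 = 8.398 mV.
V_a = V_low + 319·LSB = 2.6791 V; V_b = V_low + 320·LSB = 2.6875 V.

[2.67910 V, 2.68750 V)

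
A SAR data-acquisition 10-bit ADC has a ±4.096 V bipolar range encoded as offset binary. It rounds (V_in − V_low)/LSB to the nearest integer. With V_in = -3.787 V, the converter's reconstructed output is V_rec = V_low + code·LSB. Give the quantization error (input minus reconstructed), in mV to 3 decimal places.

Step size: 8.192 V ÷ 2^10 = 8.000 mV.
(V_in − V_low)/LSB = (-3.787 − (−4.096))/0.008 = 38.6250 → code 39 (round).
V_rec = (−4.096) + 39·0.008 = -3.784 V.
Difference: -0.003 V → -3.000 mV.

-3.000 mV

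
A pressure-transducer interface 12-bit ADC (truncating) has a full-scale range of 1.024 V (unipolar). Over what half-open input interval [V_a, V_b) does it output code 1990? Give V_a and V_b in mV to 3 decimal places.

[497.500 mV, 497.750 mV)

LSB = 1.024/2^12 = 250.00 µV.
V_a = V_low + 1990·LSB = 0.4975 V; V_b = V_low + 1991·LSB = 0.49775 V.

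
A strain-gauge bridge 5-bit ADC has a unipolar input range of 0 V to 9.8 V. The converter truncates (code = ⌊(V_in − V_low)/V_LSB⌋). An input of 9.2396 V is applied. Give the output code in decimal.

code 30

With 32 levels over 9.8 V, one step is 306.250 mV.
(9.2396 − 0) / 0.30625 = 30.170 LSBs.
So the output code is 30.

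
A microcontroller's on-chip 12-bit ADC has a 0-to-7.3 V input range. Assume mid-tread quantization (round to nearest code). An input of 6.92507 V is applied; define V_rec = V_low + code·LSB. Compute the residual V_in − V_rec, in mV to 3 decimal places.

One LSB is 7.3 V / 4096 = 1.782 mV.
(V_in − V_low)/LSB = (6.92507 − 0)/0.00178223 = 3885.6283 → code 3886 (round).
V_rec = 0 + 3886·0.00178223 = 6.9257324 V.
Error = 6.92507 − 6.9257324 = -0.000662422 V = -0.662 mV.

-0.662 mV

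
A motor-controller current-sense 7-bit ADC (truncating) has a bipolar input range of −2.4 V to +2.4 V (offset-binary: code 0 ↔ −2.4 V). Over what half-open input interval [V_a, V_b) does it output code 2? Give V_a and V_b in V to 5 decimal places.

[-2.32500 V, -2.28750 V)

LSB = 4.8/2^7 = 37.500 mV.
V_a = V_low + 2·LSB = -2.325 V; V_b = V_low + 3·LSB = -2.2875 V.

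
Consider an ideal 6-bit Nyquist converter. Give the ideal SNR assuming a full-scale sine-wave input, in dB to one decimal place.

SNR ≈ 6.02·N + 1.76 dB = 6.02·6 + 1.76 = 37.88 dB.

37.9 dB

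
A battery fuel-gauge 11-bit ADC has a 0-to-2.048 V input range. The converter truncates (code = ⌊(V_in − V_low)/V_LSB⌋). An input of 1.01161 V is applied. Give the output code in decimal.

code 1011

LSB = 2.048 V / 2048 = 1.000 mV.
(V_in − V_low)/LSB = (1.01161 − 0) / 0.001 = 1011.610.
⌊·⌋(1011.610) = 1011.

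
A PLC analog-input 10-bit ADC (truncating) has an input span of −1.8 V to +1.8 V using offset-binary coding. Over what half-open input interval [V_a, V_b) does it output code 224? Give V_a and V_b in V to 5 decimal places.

LSB = 3.6/2^10 = 3.516 mV.
V_a = V_low + 224·LSB = -1.0125 V; V_b = V_low + 225·LSB = -1.00898 V.

[-1.01250 V, -1.00898 V)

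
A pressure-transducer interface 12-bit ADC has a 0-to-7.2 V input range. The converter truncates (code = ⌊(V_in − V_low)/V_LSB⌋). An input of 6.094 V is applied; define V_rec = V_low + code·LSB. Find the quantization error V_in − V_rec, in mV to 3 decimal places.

1.422 mV

LSB = 7.2/2^12 = 1.758 mV.
Scaled input = 3466.8089 LSBs, so code = 3466.
Reconstructed: 6.0925781 V.
Difference: 0.00142187 V → 1.422 mV.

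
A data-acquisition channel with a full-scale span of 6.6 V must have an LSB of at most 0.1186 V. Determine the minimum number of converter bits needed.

Number of steps required ≥ 6.6 V / 0.1186 V = 55.65.
Need 2^N ≥ 55.65; 2^5 = 32, 2^6 = 64.
Minimum N = 6.

6 bits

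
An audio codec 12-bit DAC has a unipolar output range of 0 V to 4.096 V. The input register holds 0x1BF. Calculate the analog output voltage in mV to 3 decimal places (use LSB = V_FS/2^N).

LSB = 4.096 V / 2^12 = 1.000 mV.
Code 0x1BF = 447 decimal.
V_out = 0 + 447 × 0.001 V = 0.447 V.
= 447.000 mV.

447.000 mV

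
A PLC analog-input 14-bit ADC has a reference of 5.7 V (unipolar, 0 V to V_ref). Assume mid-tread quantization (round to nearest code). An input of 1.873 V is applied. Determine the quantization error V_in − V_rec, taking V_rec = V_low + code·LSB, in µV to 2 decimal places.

LSB = 5.7/2^14 = 347.90 µV.
Scaled input = 5383.7249 LSBs, so code = 5384.
Reconstructed: 1.8730957 V.
Error = 1.873 − 1.8730957 = -9.57031e-05 V = -95.70 µV.

-95.70 µV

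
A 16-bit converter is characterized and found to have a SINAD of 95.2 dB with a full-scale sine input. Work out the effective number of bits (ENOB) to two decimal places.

15.52 bits

ENOB = (SINAD − 1.76) / 6.02 = (95.2 − 1.76)/6.02 = 15.522.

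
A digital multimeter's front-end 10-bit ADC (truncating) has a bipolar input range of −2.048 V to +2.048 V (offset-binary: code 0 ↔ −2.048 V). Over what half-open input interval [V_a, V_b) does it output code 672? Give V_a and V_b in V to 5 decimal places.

LSB = 4.096/2^10 = 4.000 mV.
V_a = V_low + 672·LSB = 0.64 V; V_b = V_low + 673·LSB = 0.644 V.

[0.64000 V, 0.64400 V)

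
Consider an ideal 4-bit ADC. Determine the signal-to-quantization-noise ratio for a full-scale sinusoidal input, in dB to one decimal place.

SNR ≈ 6.02·N + 1.76 dB = 6.02·4 + 1.76 = 25.84 dB.

25.8 dB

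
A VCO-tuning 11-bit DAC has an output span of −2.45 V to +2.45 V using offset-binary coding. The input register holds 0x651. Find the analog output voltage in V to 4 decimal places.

1.4188 V

LSB = 4.9 V / 2^11 = 2.393 mV.
Code 0x651 = 1617 decimal.
V_out = (−2.45) + 1617 × 0.00239258 V = 1.4188 V.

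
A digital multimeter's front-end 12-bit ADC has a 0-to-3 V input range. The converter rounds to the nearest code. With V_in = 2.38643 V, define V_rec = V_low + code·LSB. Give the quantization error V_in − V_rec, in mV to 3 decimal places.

One LSB is 3 V / 4096 = 0.732 mV.
(V_in − V_low)/LSB = (2.38643 − 0)/0.000732422 = 3258.2724 → code 3258 (round).
Code 3258 maps back to 0 + 3258×0.000732422 V = 2.3862305 V.
V_in − V_rec = 0.000199531 V = 0.200 mV.

0.200 mV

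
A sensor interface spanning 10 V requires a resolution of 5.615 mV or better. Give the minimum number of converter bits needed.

11 bits

Number of steps required ≥ 10 V / 5.615 mV = 1780.94.
Need 2^N ≥ 1780.94; 2^10 = 1024, 2^11 = 2048.
Minimum N = 11.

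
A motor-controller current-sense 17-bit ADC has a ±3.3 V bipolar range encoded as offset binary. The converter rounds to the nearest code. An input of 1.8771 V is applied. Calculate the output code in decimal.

LSB = 6.6 V / 131072 = 50.35 µV.
Input sits at 102814.068 steps above V_low.
Round → code 102814.

code 102814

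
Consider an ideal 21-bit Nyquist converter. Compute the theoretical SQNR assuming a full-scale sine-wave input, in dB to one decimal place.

SNR ≈ 6.02·N + 1.76 dB = 6.02·21 + 1.76 = 128.18 dB.

128.2 dB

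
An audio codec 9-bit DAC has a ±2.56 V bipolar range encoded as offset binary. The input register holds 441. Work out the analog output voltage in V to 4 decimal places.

LSB = 5.12 V / 2^9 = 10.000 mV.
V_out = (−2.56) + 441 × 0.01 V = 1.85 V.

1.8500 V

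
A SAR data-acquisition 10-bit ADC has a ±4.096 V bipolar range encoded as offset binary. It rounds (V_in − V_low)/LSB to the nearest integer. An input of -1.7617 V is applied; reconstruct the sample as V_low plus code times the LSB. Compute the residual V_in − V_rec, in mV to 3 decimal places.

LSB = 8.192/2^10 = 8.000 mV.
(V_in − V_low)/LSB = (-1.7617 − (−4.096))/0.008 = 291.7875 → code 292 (round).
Reconstructed: -1.76 V.
V_in − V_rec = -0.0017 V = -1.700 mV.

-1.700 mV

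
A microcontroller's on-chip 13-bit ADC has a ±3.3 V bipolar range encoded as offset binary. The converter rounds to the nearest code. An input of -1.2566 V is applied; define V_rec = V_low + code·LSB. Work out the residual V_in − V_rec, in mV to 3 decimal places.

0.236 mV

LSB = 6.6/2^13 = 0.806 mV.
Scaled input = 2536.2928 LSBs, so code = 2536.
Reconstructed: -1.2568359 V.
Error = -1.2566 − (−1.2568359) = 0.000235938 V = 0.236 mV.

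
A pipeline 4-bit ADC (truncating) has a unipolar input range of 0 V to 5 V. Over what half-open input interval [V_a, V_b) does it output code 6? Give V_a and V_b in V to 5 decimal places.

[1.87500 V, 2.18750 V)

LSB = 5/2^4 = 312.500 mV.
V_a = V_low + 6·LSB = 1.875 V; V_b = V_low + 7·LSB = 2.1875 V.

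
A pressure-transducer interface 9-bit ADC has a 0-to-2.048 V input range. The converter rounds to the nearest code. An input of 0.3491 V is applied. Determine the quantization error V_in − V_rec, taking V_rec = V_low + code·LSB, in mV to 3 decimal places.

Step size: 2.048 V ÷ 2^9 = 4.000 mV.
Scaled input = 87.2750 LSBs, so code = 87.
V_rec = 0 + 87·0.004 = 0.348 V.
Difference: 0.0011 V → 1.100 mV.

1.100 mV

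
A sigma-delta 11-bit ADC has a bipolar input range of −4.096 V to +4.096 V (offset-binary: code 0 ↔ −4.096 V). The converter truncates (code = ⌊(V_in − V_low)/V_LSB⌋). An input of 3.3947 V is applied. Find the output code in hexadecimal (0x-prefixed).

code 0x750 (decimal 1872)

Full-scale span = 8.192 V; LSB = 8.192/2^11 = 4.000 mV.
(V_in − V_low)/LSB = (3.3947 − (−4.096)) / 0.004 = 1872.675.
⌊·⌋(1872.675) = 1872.
In hexadecimal (0x-prefixed): 0x750.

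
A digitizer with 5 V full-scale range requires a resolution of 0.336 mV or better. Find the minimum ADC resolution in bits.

14 bits

Number of steps required ≥ 5 V / 0.336 mV = 14880.95.
Need 2^N ≥ 14880.95; 2^13 = 8192, 2^14 = 16384.
Minimum N = 14.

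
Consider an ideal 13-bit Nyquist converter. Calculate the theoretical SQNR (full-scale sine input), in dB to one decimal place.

80.0 dB

SNR ≈ 6.02·N + 1.76 dB = 6.02·13 + 1.76 = 80.02 dB.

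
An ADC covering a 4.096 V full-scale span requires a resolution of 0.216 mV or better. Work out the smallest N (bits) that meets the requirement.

15 bits

Number of steps required ≥ 4.096 V / 0.216 mV = 18962.96.
Need 2^N ≥ 18962.96; 2^14 = 16384, 2^15 = 32768.
Minimum N = 15.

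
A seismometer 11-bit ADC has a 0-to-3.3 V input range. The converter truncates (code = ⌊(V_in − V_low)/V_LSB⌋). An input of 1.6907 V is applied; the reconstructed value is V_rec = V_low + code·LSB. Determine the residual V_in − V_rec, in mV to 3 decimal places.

LSB = 3.3/2^11 = 1.611 mV.
(1.6907 − 0)/0.00161133 = 1049.2587; ⌊·⌋ gives code 1049.
V_rec = 0 + 1049·0.00161133 = 1.6902832 V.
V_in − V_rec = 0.000416797 V = 0.417 mV.

0.417 mV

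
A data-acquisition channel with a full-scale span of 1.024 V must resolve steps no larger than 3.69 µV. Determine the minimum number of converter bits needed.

Number of steps required ≥ 1.024 V / 3.69 µV = 277506.78.
Need 2^N ≥ 277506.78; 2^18 = 262144, 2^19 = 524288.
Minimum N = 19.

19 bits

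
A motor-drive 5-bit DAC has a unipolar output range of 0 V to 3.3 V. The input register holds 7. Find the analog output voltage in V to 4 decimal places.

0.7219 V

LSB = 3.3 V / 2^5 = 103.125 mV.
V_out = 0 + 7 × 0.103125 V = 0.721875 V.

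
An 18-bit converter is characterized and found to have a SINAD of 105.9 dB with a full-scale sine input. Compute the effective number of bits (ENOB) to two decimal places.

17.30 bits

ENOB = (SINAD − 1.76) / 6.02 = (105.9 − 1.76)/6.02 = 17.299.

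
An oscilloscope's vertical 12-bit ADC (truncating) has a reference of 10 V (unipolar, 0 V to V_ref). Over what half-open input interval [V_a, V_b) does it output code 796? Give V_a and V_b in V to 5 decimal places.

LSB = 10/2^12 = 2.441 mV.
V_a = V_low + 796·LSB = 1.94336 V; V_b = V_low + 797·LSB = 1.9458 V.

[1.94336 V, 1.94580 V)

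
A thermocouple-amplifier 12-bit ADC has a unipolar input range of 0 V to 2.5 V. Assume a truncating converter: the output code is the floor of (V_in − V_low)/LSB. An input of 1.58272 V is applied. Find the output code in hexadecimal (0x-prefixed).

Full-scale span = 2.5 V; LSB = 2.5/2^12 = 0.610 mV.
(V_in − V_low)/LSB = (1.58272 − 0) / 0.000610352 = 2593.128.
Floor → code 2593.
In hexadecimal (0x-prefixed): 0xA21.

code 0xA21 (decimal 2593)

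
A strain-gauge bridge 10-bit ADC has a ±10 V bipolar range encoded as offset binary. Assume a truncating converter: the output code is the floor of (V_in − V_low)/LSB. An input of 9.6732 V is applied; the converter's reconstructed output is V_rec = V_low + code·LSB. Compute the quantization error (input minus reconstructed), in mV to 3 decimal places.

5.231 mV

LSB = 20/2^10 = 19.531 mV.
Scaled input = 1007.2678 LSBs, so code = 1007.
V_rec = (−10) + 1007·0.0195312 = 9.6679688 V.
V_in − V_rec = 0.00523125 V = 5.231 mV.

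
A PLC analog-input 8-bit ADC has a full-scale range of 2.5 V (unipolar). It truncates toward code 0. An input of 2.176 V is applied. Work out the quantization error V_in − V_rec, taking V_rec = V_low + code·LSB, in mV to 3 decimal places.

LSB = 2.5/2^8 = 9.766 mV.
Scaled input = 222.8224 LSBs, so code = 222.
Code 222 maps back to 0 + 222×0.00976562 V = 2.1679688 V.
Error = 2.176 − 2.1679688 = 0.00803125 V = 8.031 mV.

8.031 mV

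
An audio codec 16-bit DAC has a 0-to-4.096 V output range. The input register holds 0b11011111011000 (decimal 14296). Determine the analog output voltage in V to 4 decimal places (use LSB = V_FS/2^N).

LSB = 4.096 V / 2^16 = 62.50 µV.
Code 0b11011111011000 = 14296 decimal.
V_out = 0 + 14296 × 6.25e-05 V = 0.8935 V.

0.8935 V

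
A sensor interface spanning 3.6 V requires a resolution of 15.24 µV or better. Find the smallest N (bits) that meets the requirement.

Number of steps required ≥ 3.6 V / 15.24 µV = 236220.47.
Need 2^N ≥ 236220.47; 2^17 = 131072, 2^18 = 262144.
Minimum N = 18.

18 bits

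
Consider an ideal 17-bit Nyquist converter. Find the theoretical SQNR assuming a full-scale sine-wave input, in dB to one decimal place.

104.1 dB

SNR ≈ 6.02·N + 1.76 dB = 6.02·17 + 1.76 = 104.10 dB.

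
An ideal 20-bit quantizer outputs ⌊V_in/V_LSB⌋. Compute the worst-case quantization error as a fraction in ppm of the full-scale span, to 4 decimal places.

Truncating → worst-case error = 1 LSB = V_FS/2^20, so 1e+06/1048576 = 0.953674 ppm of full scale.

0.9537 ppm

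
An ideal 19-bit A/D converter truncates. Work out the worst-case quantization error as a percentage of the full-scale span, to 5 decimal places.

Truncating → worst-case error = 1 LSB = V_FS/2^19, so 100/524288 = 0.000190735 % of full scale.

0.00019 %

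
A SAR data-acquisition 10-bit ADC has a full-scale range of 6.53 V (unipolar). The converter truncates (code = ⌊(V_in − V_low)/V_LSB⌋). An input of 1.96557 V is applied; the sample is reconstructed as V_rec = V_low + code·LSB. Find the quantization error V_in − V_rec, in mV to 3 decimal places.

1.468 mV

LSB = 6.53/2^10 = 6.377 mV.
(1.96557 − 0)/0.00637695 = 308.2303; ⌊·⌋ gives code 308.
Code 308 maps back to 0 + 308×0.00637695 V = 1.9641016 V.
Difference: 0.00146844 V → 1.468 mV.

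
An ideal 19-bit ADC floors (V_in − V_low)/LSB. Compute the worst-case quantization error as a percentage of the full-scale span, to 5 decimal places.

Truncating → worst-case error = 1 LSB = V_FS/2^19, so 100/524288 = 0.000190735 % of full scale.

0.00019 %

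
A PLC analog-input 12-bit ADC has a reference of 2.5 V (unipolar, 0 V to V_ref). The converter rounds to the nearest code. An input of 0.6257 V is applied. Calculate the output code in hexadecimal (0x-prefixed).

LSB = 2.5 V / 4096 = 0.610 mV.
(0.6257 − 0) / 0.000610352 = 1025.147 LSBs.
round(1025.147) = 1025.
In hexadecimal (0x-prefixed): 0x401.

code 0x401 (decimal 1025)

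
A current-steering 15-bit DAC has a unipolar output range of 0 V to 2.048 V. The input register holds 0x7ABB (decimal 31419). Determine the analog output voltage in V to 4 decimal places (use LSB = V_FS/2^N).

1.9637 V

LSB = 2.048 V / 2^15 = 62.50 µV.
Code 0x7ABB = 31419 decimal.
V_out = 0 + 31419 × 6.25e-05 V = 1.96369 V.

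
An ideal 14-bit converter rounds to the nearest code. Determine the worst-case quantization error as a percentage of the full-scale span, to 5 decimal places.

0.00305 %

Rounding → worst-case error = ½ LSB = V_FS/2^15, so 100/32768 = 0.00305176 % of full scale.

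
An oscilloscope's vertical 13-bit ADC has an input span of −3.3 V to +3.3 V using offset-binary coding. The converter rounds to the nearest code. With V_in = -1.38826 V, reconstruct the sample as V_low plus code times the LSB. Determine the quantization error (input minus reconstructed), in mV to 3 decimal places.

One LSB is 6.6 V / 8192 = 0.806 mV.
(-1.38826 − (−3.3))/0.000805664 = 2372.8749; round gives code 2373.
Code 2373 maps back to (−3.3) + 2373×0.000805664 V = -1.3881592 V.
Difference: -0.00010082 V → -0.101 mV.

-0.101 mV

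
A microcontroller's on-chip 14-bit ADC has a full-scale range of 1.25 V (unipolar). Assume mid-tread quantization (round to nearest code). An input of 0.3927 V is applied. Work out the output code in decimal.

Full-scale span = 1.25 V; LSB = 1.25/2^14 = 76.29 µV.
(0.3927 − 0) / 7.62939e-05 = 5147.197 LSBs.
round(5147.197) = 5147.

code 5147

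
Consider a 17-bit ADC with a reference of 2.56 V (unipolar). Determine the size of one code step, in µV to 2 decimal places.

Full-scale span = 2.56 V.
LSB = 2.56 / 2^17 = 2.56 / 131072 = 1.95313e-05 V = 19.53 µV.

19.53 µV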